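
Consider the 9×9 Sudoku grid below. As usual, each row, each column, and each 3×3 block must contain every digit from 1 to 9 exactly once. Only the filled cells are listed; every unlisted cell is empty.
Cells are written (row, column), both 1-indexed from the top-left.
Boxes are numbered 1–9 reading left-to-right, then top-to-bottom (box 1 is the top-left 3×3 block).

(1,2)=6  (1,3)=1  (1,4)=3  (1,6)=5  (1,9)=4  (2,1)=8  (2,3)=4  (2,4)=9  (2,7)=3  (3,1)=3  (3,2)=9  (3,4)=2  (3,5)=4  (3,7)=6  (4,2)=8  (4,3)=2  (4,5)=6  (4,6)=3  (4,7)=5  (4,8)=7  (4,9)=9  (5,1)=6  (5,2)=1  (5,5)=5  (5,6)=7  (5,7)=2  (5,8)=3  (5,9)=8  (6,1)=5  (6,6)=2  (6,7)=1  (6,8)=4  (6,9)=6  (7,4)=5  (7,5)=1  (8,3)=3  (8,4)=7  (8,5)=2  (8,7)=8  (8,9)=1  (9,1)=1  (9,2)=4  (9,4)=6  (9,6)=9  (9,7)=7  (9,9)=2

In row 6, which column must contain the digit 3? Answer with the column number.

2

Consider where 3 can go in row 6.
(6,3) is out (column 3 already has a 3).
(6,4) is out (column 4 already has a 3).
(6,5) is out (box 5 already has a 3).
So the only cell in row 6 that can hold 3 is (6,2).
That is column 2.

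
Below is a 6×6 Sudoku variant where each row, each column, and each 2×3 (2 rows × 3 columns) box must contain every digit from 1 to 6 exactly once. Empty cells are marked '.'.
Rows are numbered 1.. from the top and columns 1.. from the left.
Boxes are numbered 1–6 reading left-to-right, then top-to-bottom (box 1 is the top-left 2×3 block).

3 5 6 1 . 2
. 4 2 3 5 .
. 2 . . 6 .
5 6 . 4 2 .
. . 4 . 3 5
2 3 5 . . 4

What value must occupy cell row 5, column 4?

Cell row 5, column 4 itself could take any of {2, 6} by direct elimination.
Consider where 2 can go in box 6.
row 6, column 4 is out (row 6 already has a 2).
row 6, column 5 is out (row 6 already has a 2).
So the only cell in box 6 that can hold 2 is row 5, column 4.
Therefore row 5, column 4 = 2.

2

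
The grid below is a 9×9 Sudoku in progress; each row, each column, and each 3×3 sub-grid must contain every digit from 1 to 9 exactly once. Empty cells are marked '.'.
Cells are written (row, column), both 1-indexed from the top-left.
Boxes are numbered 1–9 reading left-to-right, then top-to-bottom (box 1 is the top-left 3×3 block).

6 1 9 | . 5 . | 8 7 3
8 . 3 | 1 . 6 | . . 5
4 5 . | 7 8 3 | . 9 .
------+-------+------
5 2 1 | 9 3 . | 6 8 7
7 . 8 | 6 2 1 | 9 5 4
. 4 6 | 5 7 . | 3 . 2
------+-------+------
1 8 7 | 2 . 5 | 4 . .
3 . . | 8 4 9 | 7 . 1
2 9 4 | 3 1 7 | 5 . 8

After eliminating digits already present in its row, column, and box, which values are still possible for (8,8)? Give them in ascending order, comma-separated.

Row 8 already contains {1, 3, 4, 7, 8, 9}.
Column 8 already contains {5, 7, 8, 9}.
Its 3×3 block (box 9) already contains {1, 4, 5, 7, 8}.
Removing those from 1–9 leaves {2, 6} as the candidates for (8,8).

2,6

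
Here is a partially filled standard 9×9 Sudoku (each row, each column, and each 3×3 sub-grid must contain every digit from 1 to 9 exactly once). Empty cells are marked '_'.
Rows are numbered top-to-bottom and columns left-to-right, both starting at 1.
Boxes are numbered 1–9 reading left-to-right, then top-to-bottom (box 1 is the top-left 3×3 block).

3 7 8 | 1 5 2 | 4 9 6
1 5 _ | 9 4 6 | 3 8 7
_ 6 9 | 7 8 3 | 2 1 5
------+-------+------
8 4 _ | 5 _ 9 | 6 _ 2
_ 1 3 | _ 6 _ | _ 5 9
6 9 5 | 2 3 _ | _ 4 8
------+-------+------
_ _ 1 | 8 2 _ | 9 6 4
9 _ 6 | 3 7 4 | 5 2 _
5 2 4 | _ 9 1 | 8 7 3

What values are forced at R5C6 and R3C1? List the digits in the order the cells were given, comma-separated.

8,4

For R5C6:
  Consider where 8 can go in row 5.
  R5C1 is out (column 1 already has a 8).
  R5C4 is out (column 4 already has a 8).
  R5C7 is out (column 7 already has a 8).
  So the only cell in row 5 that can hold 8 is R5C6.
  So R5C6 = 8.
For R3C1:
  Row 3 already contains {1, 2, 3, 5, 6, 7, 8, 9}.
  Column 1 already contains {1, 3, 5, 6, 8, 9}.
  Its 3×3 block (box 1) already contains {1, 3, 5, 6, 7, 8, 9}.
  The only value from 1–9 not eliminated is 4, so R3C1 = 4.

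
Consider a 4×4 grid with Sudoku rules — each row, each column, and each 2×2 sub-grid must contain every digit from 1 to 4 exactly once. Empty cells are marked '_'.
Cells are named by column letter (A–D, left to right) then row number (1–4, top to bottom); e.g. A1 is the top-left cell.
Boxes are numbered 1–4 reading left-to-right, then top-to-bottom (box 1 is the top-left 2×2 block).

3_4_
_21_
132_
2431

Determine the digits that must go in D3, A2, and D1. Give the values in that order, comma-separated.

For D3:
  Row 3 already contains {1, 2, 3}.
  Column D already contains {1}.
  Its 2×2 block (box 4) already contains {1, 2, 3}.
  The only value from 1–4 not eliminated is 4, so D3 = 4.
For A2:
  Row 2 already contains {1, 2}.
  Column A already contains {1, 2, 3}.
  Its 2×2 block (box 1) already contains {2, 3}.
  The only value from 1–4 not eliminated is 4, so A2 = 4.
For D1:
  Row 1 already contains {3, 4}.
  Column D already contains {1}.
  Its 2×2 block (box 2) already contains {1, 4}.
  The only value from 1–4 not eliminated is 2, so D1 = 2.

4,4,2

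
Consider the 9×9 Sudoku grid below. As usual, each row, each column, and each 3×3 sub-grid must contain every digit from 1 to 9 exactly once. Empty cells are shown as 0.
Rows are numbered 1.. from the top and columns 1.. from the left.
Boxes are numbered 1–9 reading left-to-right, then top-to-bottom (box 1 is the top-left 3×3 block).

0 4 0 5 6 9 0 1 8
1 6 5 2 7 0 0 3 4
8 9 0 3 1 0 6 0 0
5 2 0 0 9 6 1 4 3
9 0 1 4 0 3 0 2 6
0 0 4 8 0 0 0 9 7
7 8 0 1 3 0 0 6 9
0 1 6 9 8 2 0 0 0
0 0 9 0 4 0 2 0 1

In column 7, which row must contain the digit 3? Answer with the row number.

Consider where 3 can go in column 7.
row 1, column 7 is out (box 3 already has a 3).
row 2, column 7 is out (row 2 already has a 3).
row 5, column 7 is out (row 5 already has a 3).
row 6, column 7 is out (box 6 already has a 3).
row 7, column 7 is out (row 7 already has a 3).
So the only cell in column 7 that can hold 3 is row 8, column 7.
That is row 8.

8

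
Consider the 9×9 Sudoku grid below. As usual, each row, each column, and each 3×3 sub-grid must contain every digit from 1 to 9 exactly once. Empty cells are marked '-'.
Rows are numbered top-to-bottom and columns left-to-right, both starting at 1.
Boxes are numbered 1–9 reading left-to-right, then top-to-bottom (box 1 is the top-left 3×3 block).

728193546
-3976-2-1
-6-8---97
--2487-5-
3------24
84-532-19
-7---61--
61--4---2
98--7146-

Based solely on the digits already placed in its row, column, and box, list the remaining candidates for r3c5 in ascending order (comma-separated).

2,5

Row 3 already contains {6, 7, 8, 9}.
Column 5 already contains {3, 4, 6, 7, 8, 9}.
Its 3×3 block (box 2) already contains {1, 3, 6, 7, 8, 9}.
Removing those from 1–9 leaves {2, 5} as the candidates for r3c5.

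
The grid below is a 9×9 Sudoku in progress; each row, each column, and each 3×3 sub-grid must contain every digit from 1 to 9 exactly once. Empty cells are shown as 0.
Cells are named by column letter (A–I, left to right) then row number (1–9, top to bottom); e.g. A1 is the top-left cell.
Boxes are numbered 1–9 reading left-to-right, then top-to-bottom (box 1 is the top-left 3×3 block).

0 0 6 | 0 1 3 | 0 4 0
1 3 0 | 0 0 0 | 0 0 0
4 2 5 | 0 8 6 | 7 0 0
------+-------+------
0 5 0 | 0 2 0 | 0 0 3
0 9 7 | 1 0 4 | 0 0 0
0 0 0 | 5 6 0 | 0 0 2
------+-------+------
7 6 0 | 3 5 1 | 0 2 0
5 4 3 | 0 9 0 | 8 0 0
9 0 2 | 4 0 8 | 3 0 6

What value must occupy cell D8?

Cell D8 itself could take any of {2, 6, 7} by direct elimination.
Consider where 6 can go in box 8.
F8 is out (column F already has a 6).
E9 is out (row 9 already has a 6).
So the only cell in box 8 that can hold 6 is D8.
Therefore D8 = 6.

6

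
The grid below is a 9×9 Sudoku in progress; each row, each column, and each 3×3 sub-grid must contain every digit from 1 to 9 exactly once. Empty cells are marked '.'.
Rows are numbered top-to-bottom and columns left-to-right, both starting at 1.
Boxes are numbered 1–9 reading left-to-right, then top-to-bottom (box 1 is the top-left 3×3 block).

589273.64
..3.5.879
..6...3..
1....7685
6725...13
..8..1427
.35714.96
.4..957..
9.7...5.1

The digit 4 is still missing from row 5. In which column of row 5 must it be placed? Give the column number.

5

Consider where 4 can go in row 5.
R5C6 is out (column 6 already has a 4).
R5C7 is out (column 7 already has a 4).
So the only cell in row 5 that can hold 4 is R5C5.
That is column 5.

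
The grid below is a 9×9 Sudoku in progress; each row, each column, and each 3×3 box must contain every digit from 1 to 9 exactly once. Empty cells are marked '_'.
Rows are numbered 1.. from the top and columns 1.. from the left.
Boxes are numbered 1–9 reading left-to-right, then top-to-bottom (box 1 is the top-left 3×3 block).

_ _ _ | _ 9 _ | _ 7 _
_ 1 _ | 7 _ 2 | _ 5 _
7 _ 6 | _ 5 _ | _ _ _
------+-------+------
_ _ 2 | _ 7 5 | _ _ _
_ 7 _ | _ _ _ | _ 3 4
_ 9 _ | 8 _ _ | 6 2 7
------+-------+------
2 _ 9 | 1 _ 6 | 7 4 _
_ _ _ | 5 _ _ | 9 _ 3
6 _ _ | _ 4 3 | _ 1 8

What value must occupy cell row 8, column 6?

Cell row 8, column 6 itself could take any of {7, 8} by direct elimination.
Consider where 7 can go in box 8.
row 7, column 5 is out (row 7 already has a 7).
row 8, column 5 is out (column 5 already has a 7).
row 9, column 4 is out (column 4 already has a 7).
So the only cell in box 8 that can hold 7 is row 8, column 6.
Therefore row 8, column 6 = 7.

7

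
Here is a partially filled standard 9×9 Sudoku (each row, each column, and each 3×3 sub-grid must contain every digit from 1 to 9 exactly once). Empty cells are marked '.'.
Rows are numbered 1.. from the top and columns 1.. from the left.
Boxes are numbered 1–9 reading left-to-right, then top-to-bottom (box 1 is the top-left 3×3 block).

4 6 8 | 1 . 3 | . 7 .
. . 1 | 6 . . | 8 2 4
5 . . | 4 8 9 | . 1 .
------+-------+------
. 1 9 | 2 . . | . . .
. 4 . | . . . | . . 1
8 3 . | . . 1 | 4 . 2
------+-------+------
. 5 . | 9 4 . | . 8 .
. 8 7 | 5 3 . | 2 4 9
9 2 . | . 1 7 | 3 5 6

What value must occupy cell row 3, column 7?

Row 3 already contains {1, 4, 5, 8, 9}.
Column 7 already contains {2, 3, 4, 8}.
Its 3×3 block (box 3) already contains {1, 2, 4, 7, 8}.
The only value from 1–9 not eliminated is 6, so row 3, column 7 = 6.

6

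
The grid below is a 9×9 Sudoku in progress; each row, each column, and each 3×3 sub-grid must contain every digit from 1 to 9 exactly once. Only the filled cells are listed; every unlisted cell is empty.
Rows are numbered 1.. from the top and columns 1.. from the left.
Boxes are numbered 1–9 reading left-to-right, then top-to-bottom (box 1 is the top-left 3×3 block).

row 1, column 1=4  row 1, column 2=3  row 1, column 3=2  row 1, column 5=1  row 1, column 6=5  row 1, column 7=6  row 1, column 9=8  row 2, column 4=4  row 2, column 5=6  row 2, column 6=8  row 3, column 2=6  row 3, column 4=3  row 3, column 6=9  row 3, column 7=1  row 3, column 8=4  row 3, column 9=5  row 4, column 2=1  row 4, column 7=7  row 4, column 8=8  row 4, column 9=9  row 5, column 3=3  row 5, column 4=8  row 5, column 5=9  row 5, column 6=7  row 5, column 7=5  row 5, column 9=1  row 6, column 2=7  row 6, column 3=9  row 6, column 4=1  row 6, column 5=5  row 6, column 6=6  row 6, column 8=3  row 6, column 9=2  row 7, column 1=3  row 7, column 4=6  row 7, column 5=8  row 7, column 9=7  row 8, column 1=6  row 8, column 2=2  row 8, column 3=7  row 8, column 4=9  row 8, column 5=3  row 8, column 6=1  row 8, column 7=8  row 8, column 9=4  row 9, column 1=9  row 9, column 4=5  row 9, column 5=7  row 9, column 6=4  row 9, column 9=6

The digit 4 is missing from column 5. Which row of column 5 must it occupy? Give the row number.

Consider where 4 can go in column 5.
row 3, column 5 is out (row 3 already has a 4).
So the only cell in column 5 that can hold 4 is row 4, column 5.
That is row 4.

4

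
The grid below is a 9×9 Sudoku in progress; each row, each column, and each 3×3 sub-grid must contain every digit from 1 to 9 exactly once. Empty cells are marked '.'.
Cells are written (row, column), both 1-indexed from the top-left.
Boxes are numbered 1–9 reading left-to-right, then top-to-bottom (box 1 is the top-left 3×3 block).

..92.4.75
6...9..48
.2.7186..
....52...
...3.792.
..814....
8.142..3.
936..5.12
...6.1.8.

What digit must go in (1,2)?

Cell (1,2) itself could take any of {1, 8} by direct elimination.
Consider where 8 can go in row 1.
(1,1) is out (column 1 already has a 8).
(1,5) is out (box 2 already has a 8).
(1,7) is out (box 3 already has a 8).
So the only cell in row 1 that can hold 8 is (1,2).
Therefore (1,2) = 8.

8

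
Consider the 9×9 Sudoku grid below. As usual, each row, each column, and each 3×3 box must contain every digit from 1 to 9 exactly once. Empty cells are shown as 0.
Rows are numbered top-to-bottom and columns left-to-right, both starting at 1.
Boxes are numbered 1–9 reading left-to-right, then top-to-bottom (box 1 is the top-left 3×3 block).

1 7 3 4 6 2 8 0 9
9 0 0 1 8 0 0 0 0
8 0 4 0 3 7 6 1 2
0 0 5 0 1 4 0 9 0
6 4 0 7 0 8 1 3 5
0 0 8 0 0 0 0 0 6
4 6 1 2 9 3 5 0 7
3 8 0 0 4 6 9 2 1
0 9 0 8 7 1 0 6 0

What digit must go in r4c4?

6

Cell r4c4 itself could take any of {3, 6} by direct elimination.
Consider where 6 can go in box 5.
r5c5 is out (row 5 already has a 6).
r6c4 is out (row 6 already has a 6).
r6c5 is out (row 6 already has a 6).
r6c6 is out (row 6 already has a 6).
So the only cell in box 5 that can hold 6 is r4c4.
Therefore r4c4 = 6.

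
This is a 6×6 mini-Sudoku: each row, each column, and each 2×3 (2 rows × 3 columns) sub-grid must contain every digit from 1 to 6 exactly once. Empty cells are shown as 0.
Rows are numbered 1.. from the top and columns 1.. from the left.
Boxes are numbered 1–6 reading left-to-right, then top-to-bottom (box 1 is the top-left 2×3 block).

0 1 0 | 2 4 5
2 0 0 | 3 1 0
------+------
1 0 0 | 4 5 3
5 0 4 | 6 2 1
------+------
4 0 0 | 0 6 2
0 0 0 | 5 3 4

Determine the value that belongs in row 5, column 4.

1

Row 5 already contains {2, 4, 6}.
Column 4 already contains {2, 3, 4, 5, 6}.
Its 2×3 block (box 6) already contains {2, 3, 4, 5, 6}.
The only value from 1–6 not eliminated is 1, so row 5, column 4 = 1.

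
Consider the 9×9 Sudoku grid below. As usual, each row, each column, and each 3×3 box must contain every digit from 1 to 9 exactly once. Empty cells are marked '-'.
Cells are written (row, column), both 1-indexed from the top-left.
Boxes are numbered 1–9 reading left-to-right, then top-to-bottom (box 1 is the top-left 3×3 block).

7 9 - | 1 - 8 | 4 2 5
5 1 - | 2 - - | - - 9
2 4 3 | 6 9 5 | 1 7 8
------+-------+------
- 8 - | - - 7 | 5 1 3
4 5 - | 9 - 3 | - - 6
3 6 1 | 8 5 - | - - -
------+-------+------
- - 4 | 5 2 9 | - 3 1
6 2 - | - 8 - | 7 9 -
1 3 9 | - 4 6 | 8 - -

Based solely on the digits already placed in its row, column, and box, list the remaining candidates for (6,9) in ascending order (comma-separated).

Row 6 already contains {1, 3, 5, 6, 8}.
Column 9 already contains {1, 3, 5, 6, 8, 9}.
Its 3×3 block (box 6) already contains {1, 3, 5, 6}.
Removing those from 1–9 leaves {2, 4, 7} as the candidates for (6,9).

2,4,7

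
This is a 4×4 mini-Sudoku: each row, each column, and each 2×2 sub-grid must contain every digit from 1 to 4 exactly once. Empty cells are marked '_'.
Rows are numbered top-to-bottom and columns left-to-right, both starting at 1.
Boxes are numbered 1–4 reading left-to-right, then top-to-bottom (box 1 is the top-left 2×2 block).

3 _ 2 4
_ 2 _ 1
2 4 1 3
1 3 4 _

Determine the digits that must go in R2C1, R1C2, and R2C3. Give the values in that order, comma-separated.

For R2C1:
  Row 2 already contains {1, 2}.
  Column 1 already contains {1, 2, 3}.
  Its 2×2 block (box 1) already contains {2, 3}.
  The only value from 1–4 not eliminated is 4, so R2C1 = 4.
For R1C2:
  Row 1 already contains {2, 3, 4}.
  Column 2 already contains {2, 3, 4}.
  Its 2×2 block (box 1) already contains {2, 3}.
  The only value from 1–4 not eliminated is 1, so R1C2 = 1.
For R2C3:
  Row 2 already contains {1, 2}.
  Column 3 already contains {1, 2, 4}.
  Its 2×2 block (box 2) already contains {1, 2, 4}.
  The only value from 1–4 not eliminated is 3, so R2C3 = 3.

4,1,3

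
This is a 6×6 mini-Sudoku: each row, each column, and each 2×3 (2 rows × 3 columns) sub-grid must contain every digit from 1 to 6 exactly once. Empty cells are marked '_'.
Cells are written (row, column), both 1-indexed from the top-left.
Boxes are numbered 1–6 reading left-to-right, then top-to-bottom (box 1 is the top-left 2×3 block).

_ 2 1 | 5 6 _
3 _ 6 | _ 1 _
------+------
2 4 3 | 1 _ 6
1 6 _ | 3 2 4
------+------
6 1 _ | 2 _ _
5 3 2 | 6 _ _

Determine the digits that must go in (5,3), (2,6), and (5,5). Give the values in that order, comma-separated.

For (5,3):
  Row 5 already contains {1, 2, 6}.
  Column 3 already contains {1, 2, 3, 6}.
  Its 2×3 block (box 5) already contains {1, 2, 3, 5, 6}.
  The only value from 1–6 not eliminated is 4, so (5,3) = 4.
For (2,6):
  Row 2 already contains {1, 3, 6}.
  Column 6 already contains {4, 6}.
  Its 2×3 block (box 2) already contains {1, 5, 6}.
  The only value from 1–6 not eliminated is 2, so (2,6) = 2.
For (5,5):
  Consider where 3 can go in column 5.
  (3,5) is out (row 3 already has a 3).
  (6,5) is out (row 6 already has a 3).
  So the only cell in column 5 that can hold 3 is (5,5).
  So (5,5) = 3.

4,2,3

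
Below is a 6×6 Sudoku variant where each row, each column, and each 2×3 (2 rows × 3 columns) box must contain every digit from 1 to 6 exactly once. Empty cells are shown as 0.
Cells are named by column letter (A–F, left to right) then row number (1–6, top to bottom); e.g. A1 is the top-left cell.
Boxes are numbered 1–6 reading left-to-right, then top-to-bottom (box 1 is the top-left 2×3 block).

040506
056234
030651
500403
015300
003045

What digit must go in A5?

Cell A5 itself could take any of {2, 4, 6} by direct elimination.
Consider where 4 can go in box 5.
A6 is out (row 6 already has a 4).
B6 is out (row 6 already has a 4).
So the only cell in box 5 that can hold 4 is A5.
Therefore A5 = 4.

4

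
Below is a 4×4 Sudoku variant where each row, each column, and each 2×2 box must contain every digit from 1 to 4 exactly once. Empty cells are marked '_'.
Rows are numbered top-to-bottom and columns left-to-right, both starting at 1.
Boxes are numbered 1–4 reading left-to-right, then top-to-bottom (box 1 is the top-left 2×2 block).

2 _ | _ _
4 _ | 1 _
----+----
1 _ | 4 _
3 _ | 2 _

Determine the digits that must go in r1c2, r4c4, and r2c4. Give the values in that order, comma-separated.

1,1,2

For r1c2:
  Consider where 1 can go in box 1.
  r2c2 is out (row 2 already has a 1).
  So the only cell in box 1 that can hold 1 is r1c2.
  So r1c2 = 1.
For r4c4:
  Row 4 already contains {2, 3}.
  Column 4 already contains {}.
  Its 2×2 block (box 4) already contains {2, 4}.
  The only value from 1–4 not eliminated is 1, so r4c4 = 1.
For r2c4:
  Consider where 2 can go in column 4.
  r1c4 is out (row 1 already has a 2).
  r3c4 is out (box 4 already has a 2).
  r4c4 is out (row 4 already has a 2).
  So the only cell in column 4 that can hold 2 is r2c4.
  So r2c4 = 2.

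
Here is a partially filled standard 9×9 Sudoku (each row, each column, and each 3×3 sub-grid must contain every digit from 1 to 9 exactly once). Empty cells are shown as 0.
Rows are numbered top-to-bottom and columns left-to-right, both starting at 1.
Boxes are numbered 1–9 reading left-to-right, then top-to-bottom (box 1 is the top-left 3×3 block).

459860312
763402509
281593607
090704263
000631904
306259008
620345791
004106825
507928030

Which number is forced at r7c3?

8

Row 7 already contains {1, 2, 3, 4, 5, 6, 7, 9}.
Column 3 already contains {1, 3, 4, 6, 7, 9}.
Its 3×3 block (box 7) already contains {2, 4, 5, 6, 7}.
The only value from 1–9 not eliminated is 8, so r7c3 = 8.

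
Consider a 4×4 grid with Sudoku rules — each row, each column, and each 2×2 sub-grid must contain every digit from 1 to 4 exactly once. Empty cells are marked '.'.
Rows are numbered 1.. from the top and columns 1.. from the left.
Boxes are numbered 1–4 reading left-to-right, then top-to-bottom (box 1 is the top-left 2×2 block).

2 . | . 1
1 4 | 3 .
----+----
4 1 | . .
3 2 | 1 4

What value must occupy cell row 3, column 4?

Cell row 3, column 4 itself could take any of {2, 3} by direct elimination.
Consider where 3 can go in box 4.
row 3, column 3 is out (column 3 already has a 3).
So the only cell in box 4 that can hold 3 is row 3, column 4.
Therefore row 3, column 4 = 3.

3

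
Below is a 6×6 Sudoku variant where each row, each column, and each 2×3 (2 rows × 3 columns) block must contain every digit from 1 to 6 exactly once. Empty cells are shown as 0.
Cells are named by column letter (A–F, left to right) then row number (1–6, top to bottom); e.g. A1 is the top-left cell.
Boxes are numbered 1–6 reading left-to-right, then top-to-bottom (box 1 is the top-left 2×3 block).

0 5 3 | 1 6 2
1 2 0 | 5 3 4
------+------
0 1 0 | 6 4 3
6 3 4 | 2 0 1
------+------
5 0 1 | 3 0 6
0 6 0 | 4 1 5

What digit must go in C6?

2

Row 6 already contains {1, 4, 5, 6}.
Column C already contains {1, 3, 4}.
Its 2×3 block (box 5) already contains {1, 5, 6}.
The only value from 1–6 not eliminated is 2, so C6 = 2.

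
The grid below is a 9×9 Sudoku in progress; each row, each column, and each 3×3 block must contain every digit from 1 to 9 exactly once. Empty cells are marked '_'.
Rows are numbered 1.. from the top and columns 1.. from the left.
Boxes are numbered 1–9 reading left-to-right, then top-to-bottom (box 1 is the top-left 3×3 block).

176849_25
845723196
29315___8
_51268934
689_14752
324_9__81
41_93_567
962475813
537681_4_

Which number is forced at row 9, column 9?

9

Row 9 already contains {1, 3, 4, 5, 6, 7, 8}.
Column 9 already contains {1, 2, 3, 4, 5, 6, 7, 8}.
Its 3×3 block (box 9) already contains {1, 3, 4, 5, 6, 7, 8}.
The only value from 1–9 not eliminated is 9, so row 9, column 9 = 9.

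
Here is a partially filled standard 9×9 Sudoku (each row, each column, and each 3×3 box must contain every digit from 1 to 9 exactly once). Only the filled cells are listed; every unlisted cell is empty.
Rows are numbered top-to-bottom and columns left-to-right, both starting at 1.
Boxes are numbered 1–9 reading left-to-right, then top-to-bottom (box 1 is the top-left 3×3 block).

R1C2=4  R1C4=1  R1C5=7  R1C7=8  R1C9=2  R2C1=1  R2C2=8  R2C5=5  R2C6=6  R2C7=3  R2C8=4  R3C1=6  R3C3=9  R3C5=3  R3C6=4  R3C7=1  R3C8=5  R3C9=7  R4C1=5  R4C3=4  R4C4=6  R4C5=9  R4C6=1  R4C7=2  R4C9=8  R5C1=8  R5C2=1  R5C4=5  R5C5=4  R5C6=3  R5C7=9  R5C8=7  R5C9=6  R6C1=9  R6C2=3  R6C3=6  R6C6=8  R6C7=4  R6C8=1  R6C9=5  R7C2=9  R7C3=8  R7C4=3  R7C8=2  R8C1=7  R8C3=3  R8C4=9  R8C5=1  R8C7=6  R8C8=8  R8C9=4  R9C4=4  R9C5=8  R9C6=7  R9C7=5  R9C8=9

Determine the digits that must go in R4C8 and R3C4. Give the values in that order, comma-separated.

3,8

For R4C8:
  Row 4 already contains {1, 2, 4, 5, 6, 8, 9}.
  Column 8 already contains {1, 2, 4, 5, 7, 8, 9}.
  Its 3×3 block (box 6) already contains {1, 2, 4, 5, 6, 7, 8, 9}.
  The only value from 1–9 not eliminated is 3, so R4C8 = 3.
For R3C4:
  Consider where 8 can go in column 4.
  R2C4 is out (row 2 already has a 8).
  R6C4 is out (row 6 already has a 8).
  So the only cell in column 4 that can hold 8 is R3C4.
  So R3C4 = 8.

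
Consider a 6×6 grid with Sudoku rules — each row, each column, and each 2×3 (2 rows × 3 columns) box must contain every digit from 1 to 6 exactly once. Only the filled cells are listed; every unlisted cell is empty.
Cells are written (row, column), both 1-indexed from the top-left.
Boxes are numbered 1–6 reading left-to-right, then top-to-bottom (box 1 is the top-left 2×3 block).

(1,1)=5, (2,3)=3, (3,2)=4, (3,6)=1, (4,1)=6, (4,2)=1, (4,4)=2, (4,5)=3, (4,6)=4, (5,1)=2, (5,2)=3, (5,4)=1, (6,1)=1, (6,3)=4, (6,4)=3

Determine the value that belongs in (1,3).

Cell (1,3) itself could take any of {1, 2, 6} by direct elimination.
Consider where 1 can go in column 3.
(3,3) is out (row 3 already has a 1).
(4,3) is out (row 4 already has a 1).
(5,3) is out (row 5 already has a 1).
So the only cell in column 3 that can hold 1 is (1,3).
Therefore (1,3) = 1.

1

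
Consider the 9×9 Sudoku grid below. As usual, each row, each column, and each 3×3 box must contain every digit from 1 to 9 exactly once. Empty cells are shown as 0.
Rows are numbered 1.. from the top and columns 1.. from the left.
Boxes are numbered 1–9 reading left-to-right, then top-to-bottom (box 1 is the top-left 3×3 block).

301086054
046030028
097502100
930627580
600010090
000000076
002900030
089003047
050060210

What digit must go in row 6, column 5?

9

Cell row 6, column 5 itself could take any of {4, 5, 9} by direct elimination.
Consider where 9 can go in column 5.
row 3, column 5 is out (row 3 already has a 9).
row 7, column 5 is out (row 7 already has a 9).
row 8, column 5 is out (row 8 already has a 9).
So the only cell in column 5 that can hold 9 is row 6, column 5.
Therefore row 6, column 5 = 9.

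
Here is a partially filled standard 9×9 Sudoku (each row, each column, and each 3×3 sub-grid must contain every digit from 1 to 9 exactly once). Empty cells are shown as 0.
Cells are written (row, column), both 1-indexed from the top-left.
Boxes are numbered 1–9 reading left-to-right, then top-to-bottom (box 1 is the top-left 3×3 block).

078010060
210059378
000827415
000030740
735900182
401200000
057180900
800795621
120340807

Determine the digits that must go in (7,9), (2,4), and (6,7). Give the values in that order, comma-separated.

4,6,5

For (7,9):
  Consider where 4 can go in row 7.
  (7,1) is out (column 1 already has a 4).
  (7,6) is out (box 8 already has a 4).
  (7,8) is out (column 8 already has a 4).
  So the only cell in row 7 that can hold 4 is (7,9).
  So (7,9) = 4.
For (2,4):
  Consider where 6 can go in box 2.
  (1,4) is out (row 1 already has a 6).
  (1,6) is out (row 1 already has a 6).
  So the only cell in box 2 that can hold 6 is (2,4).
  So (2,4) = 6.
For (6,7):
  Row 6 already contains {1, 2, 4}.
  Column 7 already contains {1, 3, 4, 6, 7, 8, 9}.
  Its 3×3 block (box 6) already contains {1, 2, 4, 7, 8}.
  The only value from 1–9 not eliminated is 5, so (6,7) = 5.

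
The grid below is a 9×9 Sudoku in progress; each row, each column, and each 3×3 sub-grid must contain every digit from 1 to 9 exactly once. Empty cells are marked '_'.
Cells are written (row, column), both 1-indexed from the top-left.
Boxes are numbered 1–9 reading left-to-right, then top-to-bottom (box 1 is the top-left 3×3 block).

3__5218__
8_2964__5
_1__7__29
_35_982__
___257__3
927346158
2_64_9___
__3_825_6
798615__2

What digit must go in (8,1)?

Cell (8,1) itself could take any of {1, 4} by direct elimination.
Consider where 1 can go in box 7.
(7,2) is out (column 2 already has a 1).
(8,2) is out (column 2 already has a 1).
So the only cell in box 7 that can hold 1 is (8,1).
Therefore (8,1) = 1.

1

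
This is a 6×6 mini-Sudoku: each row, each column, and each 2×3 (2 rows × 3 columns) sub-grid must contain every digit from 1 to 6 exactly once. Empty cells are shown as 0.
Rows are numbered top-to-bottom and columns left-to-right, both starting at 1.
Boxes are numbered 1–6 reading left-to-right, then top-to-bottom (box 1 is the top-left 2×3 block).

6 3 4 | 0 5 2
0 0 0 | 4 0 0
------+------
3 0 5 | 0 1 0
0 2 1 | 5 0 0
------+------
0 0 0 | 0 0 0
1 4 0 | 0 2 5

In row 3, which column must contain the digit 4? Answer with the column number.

Consider where 4 can go in row 3.
r3c2 is out (column 2 already has a 4).
r3c4 is out (column 4 already has a 4).
So the only cell in row 3 that can hold 4 is r3c6.
That is column 6.

6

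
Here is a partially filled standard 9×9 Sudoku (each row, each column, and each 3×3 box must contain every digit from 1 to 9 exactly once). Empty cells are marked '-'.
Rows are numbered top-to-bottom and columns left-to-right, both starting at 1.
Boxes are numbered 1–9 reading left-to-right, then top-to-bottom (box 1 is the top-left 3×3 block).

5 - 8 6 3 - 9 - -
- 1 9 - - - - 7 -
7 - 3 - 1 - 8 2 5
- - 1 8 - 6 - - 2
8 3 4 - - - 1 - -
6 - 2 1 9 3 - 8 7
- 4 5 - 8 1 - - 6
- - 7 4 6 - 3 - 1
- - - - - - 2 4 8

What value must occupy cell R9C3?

6

Row 9 already contains {2, 4, 8}.
Column 3 already contains {1, 2, 3, 4, 5, 7, 8, 9}.
Its 3×3 block (box 7) already contains {4, 5, 7}.
The only value from 1–9 not eliminated is 6, so R9C3 = 6.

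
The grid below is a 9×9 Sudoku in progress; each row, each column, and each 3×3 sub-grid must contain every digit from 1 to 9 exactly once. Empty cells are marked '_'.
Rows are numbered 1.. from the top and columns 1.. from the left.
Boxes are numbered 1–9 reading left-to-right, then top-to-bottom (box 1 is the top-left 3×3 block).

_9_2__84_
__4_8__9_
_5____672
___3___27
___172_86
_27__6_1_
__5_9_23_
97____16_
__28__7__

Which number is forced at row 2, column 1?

2

Cell row 2, column 1 itself could take any of {1, 2, 3, 6, 7} by direct elimination.
Consider where 2 can go in box 1.
row 1, column 1 is out (row 1 already has a 2).
row 1, column 3 is out (row 1 already has a 2).
row 2, column 2 is out (column 2 already has a 2).
row 3, column 1 is out (row 3 already has a 2).
row 3, column 3 is out (row 3 already has a 2).
So the only cell in box 1 that can hold 2 is row 2, column 1.
Therefore row 2, column 1 = 2.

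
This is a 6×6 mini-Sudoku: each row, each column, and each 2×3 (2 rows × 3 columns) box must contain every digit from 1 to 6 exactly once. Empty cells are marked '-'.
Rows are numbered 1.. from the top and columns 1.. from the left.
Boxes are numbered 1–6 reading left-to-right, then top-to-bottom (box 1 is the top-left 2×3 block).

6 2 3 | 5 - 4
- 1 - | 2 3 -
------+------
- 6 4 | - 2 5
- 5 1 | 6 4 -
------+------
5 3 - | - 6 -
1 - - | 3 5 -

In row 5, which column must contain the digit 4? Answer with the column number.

4

Consider where 4 can go in row 5.
row 5, column 3 is out (column 3 already has a 4).
row 5, column 6 is out (column 6 already has a 4).
So the only cell in row 5 that can hold 4 is row 5, column 4.
That is column 4.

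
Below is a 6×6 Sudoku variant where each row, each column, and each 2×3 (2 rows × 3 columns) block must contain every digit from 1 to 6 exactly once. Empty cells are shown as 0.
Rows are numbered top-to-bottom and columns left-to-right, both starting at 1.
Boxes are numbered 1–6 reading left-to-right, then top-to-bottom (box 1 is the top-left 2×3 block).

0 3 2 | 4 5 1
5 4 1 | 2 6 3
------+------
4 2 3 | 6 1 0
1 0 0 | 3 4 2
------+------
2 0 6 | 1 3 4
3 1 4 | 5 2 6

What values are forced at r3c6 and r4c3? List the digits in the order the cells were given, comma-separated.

For r3c6:
  Row 3 already contains {1, 2, 3, 4, 6}.
  Column 6 already contains {1, 2, 3, 4, 6}.
  Its 2×3 block (box 4) already contains {1, 2, 3, 4, 6}.
  The only value from 1–6 not eliminated is 5, so r3c6 = 5.
For r4c3:
  Row 4 already contains {1, 2, 3, 4}.
  Column 3 already contains {1, 2, 3, 4, 6}.
  Its 2×3 block (box 3) already contains {1, 2, 3, 4}.
  The only value from 1–6 not eliminated is 5, so r4c3 = 5.

5,5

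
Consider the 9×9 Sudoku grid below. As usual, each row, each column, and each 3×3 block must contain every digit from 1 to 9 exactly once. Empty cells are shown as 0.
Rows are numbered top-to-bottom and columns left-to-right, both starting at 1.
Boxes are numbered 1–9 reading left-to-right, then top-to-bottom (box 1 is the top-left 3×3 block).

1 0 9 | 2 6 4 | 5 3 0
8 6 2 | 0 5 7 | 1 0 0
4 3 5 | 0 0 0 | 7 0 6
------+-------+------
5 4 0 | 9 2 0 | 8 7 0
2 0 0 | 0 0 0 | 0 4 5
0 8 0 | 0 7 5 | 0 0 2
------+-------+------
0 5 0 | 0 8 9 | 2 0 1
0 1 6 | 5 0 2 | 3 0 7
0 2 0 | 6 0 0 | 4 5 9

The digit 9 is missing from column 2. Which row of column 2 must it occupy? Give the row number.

Consider where 9 can go in column 2.
R1C2 is out (row 1 already has a 9).
So the only cell in column 2 that can hold 9 is R5C2.
That is row 5.

5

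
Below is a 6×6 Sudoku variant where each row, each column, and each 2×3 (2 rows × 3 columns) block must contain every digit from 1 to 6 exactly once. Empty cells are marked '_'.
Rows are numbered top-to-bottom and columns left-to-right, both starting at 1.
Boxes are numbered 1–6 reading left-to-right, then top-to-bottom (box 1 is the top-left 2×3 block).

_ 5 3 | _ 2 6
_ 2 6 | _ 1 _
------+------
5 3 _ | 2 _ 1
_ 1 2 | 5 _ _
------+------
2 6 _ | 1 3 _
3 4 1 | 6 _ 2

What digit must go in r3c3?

4

Row 3 already contains {1, 2, 3, 5}.
Column 3 already contains {1, 2, 3, 6}.
Its 2×3 block (box 3) already contains {1, 2, 3, 5}.
The only value from 1–6 not eliminated is 4, so r3c3 = 4.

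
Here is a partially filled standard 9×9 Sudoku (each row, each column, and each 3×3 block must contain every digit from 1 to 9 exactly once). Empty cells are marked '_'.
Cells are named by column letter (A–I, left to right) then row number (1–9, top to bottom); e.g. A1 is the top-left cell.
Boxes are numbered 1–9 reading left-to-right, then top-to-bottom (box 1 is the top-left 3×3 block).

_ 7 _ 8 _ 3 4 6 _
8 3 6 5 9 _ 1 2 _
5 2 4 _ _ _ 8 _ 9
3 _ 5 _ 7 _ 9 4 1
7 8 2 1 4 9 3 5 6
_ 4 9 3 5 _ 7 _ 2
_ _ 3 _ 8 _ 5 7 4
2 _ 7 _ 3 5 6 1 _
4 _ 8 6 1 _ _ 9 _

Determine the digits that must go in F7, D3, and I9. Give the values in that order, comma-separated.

For F7:
  Row 7 already contains {3, 4, 5, 7, 8}.
  Column F already contains {3, 5, 9}.
  Its 3×3 block (box 8) already contains {1, 3, 5, 6, 8}.
  The only value from 1–9 not eliminated is 2, so F7 = 2.
For D3:
  Row 3 already contains {2, 4, 5, 8, 9}.
  Column D already contains {1, 3, 5, 6, 8}.
  Its 3×3 block (box 2) already contains {3, 5, 8, 9}.
  The only value from 1–9 not eliminated is 7, so D3 = 7.
For I9:
  Row 9 already contains {1, 4, 6, 8, 9}.
  Column I already contains {1, 2, 4, 6, 9}.
  Its 3×3 block (box 9) already contains {1, 4, 5, 6, 7, 9}.
  The only value from 1–9 not eliminated is 3, so I9 = 3.

2,7,3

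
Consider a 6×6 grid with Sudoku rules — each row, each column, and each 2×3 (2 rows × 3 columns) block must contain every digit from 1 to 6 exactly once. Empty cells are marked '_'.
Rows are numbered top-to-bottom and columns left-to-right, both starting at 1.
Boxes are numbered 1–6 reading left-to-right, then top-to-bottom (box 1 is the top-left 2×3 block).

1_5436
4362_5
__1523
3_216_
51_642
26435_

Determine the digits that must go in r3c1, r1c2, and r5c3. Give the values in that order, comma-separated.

6,2,3

For r3c1:
  Row 3 already contains {1, 2, 3, 5}.
  Column 1 already contains {1, 2, 3, 4, 5}.
  Its 2×3 block (box 3) already contains {1, 2, 3}.
  The only value from 1–6 not eliminated is 6, so r3c1 = 6.
For r1c2:
  Row 1 already contains {1, 3, 4, 5, 6}.
  Column 2 already contains {1, 3, 6}.
  Its 2×3 block (box 1) already contains {1, 3, 4, 5, 6}.
  The only value from 1–6 not eliminated is 2, so r1c2 = 2.
For r5c3:
  Row 5 already contains {1, 2, 4, 5, 6}.
  Column 3 already contains {1, 2, 4, 5, 6}.
  Its 2×3 block (box 5) already contains {1, 2, 4, 5, 6}.
  The only value from 1–6 not eliminated is 3, so r5c3 = 3.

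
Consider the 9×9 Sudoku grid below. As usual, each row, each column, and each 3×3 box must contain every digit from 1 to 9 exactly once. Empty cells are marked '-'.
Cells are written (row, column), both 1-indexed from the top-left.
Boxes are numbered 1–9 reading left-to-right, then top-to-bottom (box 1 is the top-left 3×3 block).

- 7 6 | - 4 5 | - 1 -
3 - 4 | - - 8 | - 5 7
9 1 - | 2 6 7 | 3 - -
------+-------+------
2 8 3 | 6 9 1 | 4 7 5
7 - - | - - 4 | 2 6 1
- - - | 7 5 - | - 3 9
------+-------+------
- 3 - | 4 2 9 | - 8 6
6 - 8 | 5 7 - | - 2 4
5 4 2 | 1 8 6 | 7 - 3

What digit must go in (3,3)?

5

Row 3 already contains {1, 2, 3, 6, 7, 9}.
Column 3 already contains {2, 3, 4, 6, 8}.
Its 3×3 block (box 1) already contains {1, 3, 4, 6, 7, 9}.
The only value from 1–9 not eliminated is 5, so (3,3) = 5.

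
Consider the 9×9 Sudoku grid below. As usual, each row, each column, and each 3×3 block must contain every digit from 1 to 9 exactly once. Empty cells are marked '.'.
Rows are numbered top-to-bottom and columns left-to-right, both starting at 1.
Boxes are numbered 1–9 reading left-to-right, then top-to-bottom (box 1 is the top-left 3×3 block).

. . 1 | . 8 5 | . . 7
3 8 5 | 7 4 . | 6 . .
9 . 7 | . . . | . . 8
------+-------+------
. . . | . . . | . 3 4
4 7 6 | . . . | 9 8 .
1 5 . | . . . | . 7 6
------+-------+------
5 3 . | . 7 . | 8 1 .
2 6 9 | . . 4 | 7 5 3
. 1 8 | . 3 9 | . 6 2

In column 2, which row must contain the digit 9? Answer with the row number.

4

Consider where 9 can go in column 2.
R1C2 is out (box 1 already has a 9).
R3C2 is out (row 3 already has a 9).
So the only cell in column 2 that can hold 9 is R4C2.
That is row 4.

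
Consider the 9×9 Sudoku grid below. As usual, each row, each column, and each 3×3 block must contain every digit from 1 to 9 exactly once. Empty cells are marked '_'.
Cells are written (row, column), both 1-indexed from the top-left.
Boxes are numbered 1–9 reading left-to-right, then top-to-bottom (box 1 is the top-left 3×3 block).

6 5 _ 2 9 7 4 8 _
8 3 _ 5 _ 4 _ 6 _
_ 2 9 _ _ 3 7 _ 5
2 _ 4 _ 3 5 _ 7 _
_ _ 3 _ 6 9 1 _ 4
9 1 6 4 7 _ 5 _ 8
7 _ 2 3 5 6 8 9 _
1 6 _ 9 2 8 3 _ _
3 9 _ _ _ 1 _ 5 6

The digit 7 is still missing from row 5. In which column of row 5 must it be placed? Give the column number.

Consider where 7 can go in row 5.
(5,1) is out (column 1 already has a 7).
(5,4) is out (box 5 already has a 7).
(5,8) is out (column 8 already has a 7).
So the only cell in row 5 that can hold 7 is (5,2).
That is column 2.

2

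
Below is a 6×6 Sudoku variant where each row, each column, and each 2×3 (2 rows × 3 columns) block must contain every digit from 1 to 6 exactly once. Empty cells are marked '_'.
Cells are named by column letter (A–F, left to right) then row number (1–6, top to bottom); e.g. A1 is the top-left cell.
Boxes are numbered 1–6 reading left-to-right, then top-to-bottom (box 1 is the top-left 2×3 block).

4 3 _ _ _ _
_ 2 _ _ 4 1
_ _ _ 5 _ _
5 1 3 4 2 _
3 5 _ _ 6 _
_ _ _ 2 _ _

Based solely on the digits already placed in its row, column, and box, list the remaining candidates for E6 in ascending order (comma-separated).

Row 6 already contains {2}.
Column E already contains {2, 4, 6}.
Its 2×3 block (box 6) already contains {2, 6}.
Removing those from 1–6 leaves {1, 3, 5} as the candidates for E6.

1,3,5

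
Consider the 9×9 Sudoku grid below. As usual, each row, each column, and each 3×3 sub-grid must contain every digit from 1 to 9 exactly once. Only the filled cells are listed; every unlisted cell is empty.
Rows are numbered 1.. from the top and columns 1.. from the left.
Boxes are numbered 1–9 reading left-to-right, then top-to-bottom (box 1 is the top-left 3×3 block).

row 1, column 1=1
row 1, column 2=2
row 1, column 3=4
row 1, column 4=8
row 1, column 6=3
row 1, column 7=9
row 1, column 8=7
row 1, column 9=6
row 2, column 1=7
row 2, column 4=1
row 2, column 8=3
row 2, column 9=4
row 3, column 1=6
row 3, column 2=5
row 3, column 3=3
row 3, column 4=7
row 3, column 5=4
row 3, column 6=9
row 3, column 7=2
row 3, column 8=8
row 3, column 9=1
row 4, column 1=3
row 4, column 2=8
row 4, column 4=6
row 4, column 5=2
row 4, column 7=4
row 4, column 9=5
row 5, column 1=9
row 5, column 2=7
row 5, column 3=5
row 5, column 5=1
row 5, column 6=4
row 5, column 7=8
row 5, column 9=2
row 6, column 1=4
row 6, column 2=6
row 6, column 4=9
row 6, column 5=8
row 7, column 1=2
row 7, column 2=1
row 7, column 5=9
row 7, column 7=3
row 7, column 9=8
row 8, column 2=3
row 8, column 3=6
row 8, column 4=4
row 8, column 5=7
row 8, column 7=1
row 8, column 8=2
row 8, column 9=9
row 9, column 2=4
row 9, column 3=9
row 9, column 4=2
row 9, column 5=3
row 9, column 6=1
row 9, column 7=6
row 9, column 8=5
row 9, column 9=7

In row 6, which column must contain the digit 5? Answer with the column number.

6

Consider where 5 can go in row 6.
row 6, column 3 is out (column 3 already has a 5).
row 6, column 7 is out (box 6 already has a 5).
row 6, column 8 is out (column 8 already has a 5).
row 6, column 9 is out (column 9 already has a 5).
So the only cell in row 6 that can hold 5 is row 6, column 6.
That is column 6.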